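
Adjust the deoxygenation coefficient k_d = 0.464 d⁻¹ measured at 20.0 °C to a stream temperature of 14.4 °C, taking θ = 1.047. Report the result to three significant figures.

k_d ≈ 0.359 d⁻¹

k_d(T₂) = k_d(T₁) · θ^(T₂−T₁) = 0.464 × 1.047^(14.4−20.0)
= 0.464 × 1.047^-5.60 = 0.464 × 0.7732 = 0.3588 d⁻¹.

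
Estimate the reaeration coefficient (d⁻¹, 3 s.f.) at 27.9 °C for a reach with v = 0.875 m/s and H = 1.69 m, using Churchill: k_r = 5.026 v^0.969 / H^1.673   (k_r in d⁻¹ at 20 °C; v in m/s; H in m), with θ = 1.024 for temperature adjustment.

k_r(20) = 5.026 × 0.875^0.969 / 1.69^1.673 = 5.026 × 0.8786 / 2.406 = 1.836 d⁻¹.
k_r(27.9) = 1.836 × 1.024^(27.9−20) = 1.836 × 1.206 = 2.214 d⁻¹.

k_r ≈ 2.21 d⁻¹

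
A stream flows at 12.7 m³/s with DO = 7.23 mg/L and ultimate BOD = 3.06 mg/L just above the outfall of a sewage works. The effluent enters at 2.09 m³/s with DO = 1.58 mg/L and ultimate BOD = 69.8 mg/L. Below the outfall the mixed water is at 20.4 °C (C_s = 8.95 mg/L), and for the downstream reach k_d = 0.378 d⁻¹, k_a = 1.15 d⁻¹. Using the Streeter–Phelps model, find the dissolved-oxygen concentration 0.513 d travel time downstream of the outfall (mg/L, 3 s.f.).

Mixed DO = (12.7×7.23 + 2.09×1.58)/(12.7+2.09) = 95.12/14.79 = 6.432 mg/L.
Mixed L₀ = (12.7×3.06 + 2.09×69.8)/(14.79) = 184.7/14.79 = 12.49 mg/L.
Initial deficit D₀ = C_s − DO₀ = 8.95 − 6.432 = 2.518 mg/L.
D(0.513) = [0.378×12.49/(1.15−0.378)](e^(−0.378×0.513) − e^(−1.15×0.513)) + 2.518 e^(−1.15×0.513)
= 6.116 × (0.8237 − 0.5544) + 2.518 × 0.5544 = 3.044 mg/L.
DO = 8.95 − 3.044 = 5.906 mg/L.

DO ≈ 5.91 mg/L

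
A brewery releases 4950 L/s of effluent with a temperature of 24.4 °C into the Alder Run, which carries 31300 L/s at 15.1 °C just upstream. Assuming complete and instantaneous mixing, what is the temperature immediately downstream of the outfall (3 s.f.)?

16.4 °C

Flow-weighted mixing: C = (Q_r C_r + Q_w C_w)/(Q_r + Q_w)
= (31300×15.1 + 4950×24.4)/(31300 + 4950) = 593400/36250 = 16.37 °C.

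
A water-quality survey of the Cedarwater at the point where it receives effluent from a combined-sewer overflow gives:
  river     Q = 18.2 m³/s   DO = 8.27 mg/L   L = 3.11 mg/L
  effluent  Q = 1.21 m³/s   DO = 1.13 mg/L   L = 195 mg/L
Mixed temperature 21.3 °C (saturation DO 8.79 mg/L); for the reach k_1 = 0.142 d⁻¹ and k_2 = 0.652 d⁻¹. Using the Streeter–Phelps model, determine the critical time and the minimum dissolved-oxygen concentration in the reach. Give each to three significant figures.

t_c ≈ 2.48 d; minimum DO ≈ 6.48 mg/L

Mixed DO = (18.2×8.27 + 1.21×1.13)/(18.2+1.21) = 151.9/19.41 = 7.825 mg/L.
Mixed L₀ = (18.2×3.11 + 1.21×195)/(19.41) = 292.6/19.41 = 15.07 mg/L.
Initial deficit D₀ = C_s − DO₀ = 8.79 − 7.825 = 0.9651 mg/L.
t_c = (1/0.5100) ln[(0.652/0.142)(1 − 0.9651×0.5100/(0.142×15.07))] = 1.961 × ln(3.536) = 2.476 d.
D_c = (0.142/0.652) × 15.07 × e^(−0.142×2.476) = 0.2178 × 15.07 × 0.7035 = 2.309 mg/L.
Minimum DO = 8.79 − 2.309 = 6.481 mg/L.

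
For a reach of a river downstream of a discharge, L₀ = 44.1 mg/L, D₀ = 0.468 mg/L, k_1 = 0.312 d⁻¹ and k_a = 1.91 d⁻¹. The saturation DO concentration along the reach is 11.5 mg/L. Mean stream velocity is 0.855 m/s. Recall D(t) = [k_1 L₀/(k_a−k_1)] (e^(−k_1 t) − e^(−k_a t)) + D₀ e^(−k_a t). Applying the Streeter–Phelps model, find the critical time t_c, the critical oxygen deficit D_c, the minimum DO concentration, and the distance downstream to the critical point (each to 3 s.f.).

t_c ≈ 1.10 d; D_c ≈ 5.11 mg/L; min DO ≈ 6.39 mg/L; x_c ≈ 81.2 km

At the critical point dD/dt = 0, so k_1 L₀ e^(−k_1 t) = k_a D. Substituting D(t) from the Streeter–Phelps equation and solving for t gives
t_c = ln[(k_a/k_1)(1 − D₀(k_a−k_1)/(k_1 L₀))] / (k_a−k_1).
Here k_a−k_1 = 1.598 d⁻¹ and 1 − D₀(k_a−k_1)/(k_1 L₀) = 1 − 0.468×1.598/(0.312×44.1) = 0.9456, so
t_c = ln(6.122 × 0.9456) / 1.598 = 1.756 / 1.598 = 1.099 d.
L(t_c) = L₀ e^(−k_1 t_c) = 44.1 × 0.7098 = 31.30 mg/L, and at the critical point k_a D_c = k_1 L, so D_c = (0.312/1.91) × 31.30 = 5.113 mg/L.
Minimum DO = C_s − D_c = 11.5 − 5.113 = 6.387 mg/L.
x_c = v t_c = 0.855 m/s × 1.099 d × 86400 s/d = 81170 m ≈ 81.2 km.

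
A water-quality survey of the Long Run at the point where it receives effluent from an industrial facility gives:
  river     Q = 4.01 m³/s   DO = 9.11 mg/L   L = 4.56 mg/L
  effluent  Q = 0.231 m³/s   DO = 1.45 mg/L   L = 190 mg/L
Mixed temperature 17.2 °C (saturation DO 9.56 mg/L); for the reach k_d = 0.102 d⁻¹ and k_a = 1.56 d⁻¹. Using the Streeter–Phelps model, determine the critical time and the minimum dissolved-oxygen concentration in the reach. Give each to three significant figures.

Mixed DO = (4.01×9.11 + 0.231×1.45)/(4.01+0.231) = 36.87/4.241 = 8.693 mg/L.
Mixed L₀ = (4.01×4.56 + 0.231×190)/(4.241) = 62.18/4.241 = 14.66 mg/L.
Initial deficit D₀ = C_s − DO₀ = 9.56 − 8.693 = 0.8672 mg/L.
t_c = (1/1.458) ln[(1.56/0.102)(1 − 0.8672×1.458/(0.102×14.66))] = 0.6859 × ln(2.362) = 0.5896 d.
D_c = (0.102/1.56) × 14.66 × e^(−0.102×0.5896) = 0.06538 × 14.66 × 0.9416 = 0.9026 mg/L.
Minimum DO = 9.56 − 0.9026 = 8.657 mg/L.

t_c ≈ 0.590 d; minimum DO ≈ 8.66 mg/L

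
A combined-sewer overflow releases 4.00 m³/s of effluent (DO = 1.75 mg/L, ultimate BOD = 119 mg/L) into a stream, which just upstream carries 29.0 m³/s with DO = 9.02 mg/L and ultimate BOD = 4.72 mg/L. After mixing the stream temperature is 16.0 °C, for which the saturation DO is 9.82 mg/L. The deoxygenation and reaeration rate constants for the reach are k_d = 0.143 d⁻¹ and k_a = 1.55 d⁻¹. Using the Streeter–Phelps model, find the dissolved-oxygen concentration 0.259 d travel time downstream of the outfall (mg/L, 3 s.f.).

Mixed DO = (29.0×9.02 + 4.00×1.75)/(29.0+4.00) = 268.6/33.00 = 8.139 mg/L.
Mixed L₀ = (29.0×4.72 + 4.00×119)/(33.00) = 612.9/33.00 = 18.57 mg/L.
Initial deficit D₀ = C_s − DO₀ = 9.82 − 8.139 = 1.681 mg/L.
D(0.259) = [0.143×18.57/(1.55−0.143)](e^(−0.143×0.259) − e^(−1.55×0.259)) + 1.681 e^(−1.55×0.259)
= 1.888 × (0.9636 − 0.6693) + 1.681 × 0.6693 = 1.681 mg/L.
DO = 9.82 − 1.681 = 8.139 mg/L.

DO ≈ 8.14 mg/L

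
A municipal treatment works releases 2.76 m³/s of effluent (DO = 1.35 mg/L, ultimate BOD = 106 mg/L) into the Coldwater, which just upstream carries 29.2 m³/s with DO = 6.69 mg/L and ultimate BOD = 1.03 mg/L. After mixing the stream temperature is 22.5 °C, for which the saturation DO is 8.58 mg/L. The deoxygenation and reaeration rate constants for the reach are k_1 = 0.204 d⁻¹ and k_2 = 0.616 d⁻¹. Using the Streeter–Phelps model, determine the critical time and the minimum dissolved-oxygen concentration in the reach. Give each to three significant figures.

Mixed DO = (29.2×6.69 + 2.76×1.35)/(29.2+2.76) = 199.1/31.96 = 6.229 mg/L.
Mixed L₀ = (29.2×1.03 + 2.76×106)/(31.96) = 322.6/31.96 = 10.09 mg/L.
Initial deficit D₀ = C_s − DO₀ = 8.58 − 6.229 = 2.351 mg/L.
t_c = (1/0.4120) ln[(0.616/0.204)(1 − 2.351×0.4120/(0.204×10.09))] = 2.427 × ln(1.599) = 1.140 d.
D_c = (0.204/0.616) × 10.09 × e^(−0.204×1.140) = 0.3312 × 10.09 × 0.7926 = 2.650 mg/L.
Minimum DO = 8.58 − 2.650 = 5.930 mg/L.

t_c ≈ 1.14 d; minimum DO ≈ 5.93 mg/L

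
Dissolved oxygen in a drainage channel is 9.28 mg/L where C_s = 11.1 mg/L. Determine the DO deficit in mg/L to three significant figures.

D = C_s − C = 11.1 − 9.28 = 1.82 mg/L.

D ≈ 1.82 mg/L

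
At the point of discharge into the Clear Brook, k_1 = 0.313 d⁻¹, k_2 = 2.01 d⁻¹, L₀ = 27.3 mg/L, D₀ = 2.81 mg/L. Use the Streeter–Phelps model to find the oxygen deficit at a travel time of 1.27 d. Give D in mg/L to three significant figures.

k_1 L₀/(k_2−k_1) = 0.313×27.3/(2.01−0.313) = 8.545/1.697 = 5.035 mg/L.
e^(−k_1 t) = e^(−0.313×1.270) = 0.6720; e^(−k_2 t) = e^(−2.01×1.270) = 0.07787.
D = 5.035 × (0.6720 − 0.07787) + 2.81 × 0.07787 = 2.992 + 0.2188 = 3.210 mg/L.

D ≈ 3.21 mg/L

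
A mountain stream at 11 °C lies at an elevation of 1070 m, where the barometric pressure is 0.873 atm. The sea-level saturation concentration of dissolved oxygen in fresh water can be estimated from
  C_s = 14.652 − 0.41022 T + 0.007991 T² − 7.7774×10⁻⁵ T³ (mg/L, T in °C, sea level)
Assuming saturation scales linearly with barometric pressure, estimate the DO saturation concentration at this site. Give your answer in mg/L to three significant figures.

C_s ≈ 9.61 mg/L

At sea level: C_s = 14.652 − 0.41022×11 + 0.007991×11² − 7.7774×10⁻⁵×11³ = 11.00 mg/L.
Pressure correction: C_s' = 11.00 × 0.873 = 9.606 mg/L.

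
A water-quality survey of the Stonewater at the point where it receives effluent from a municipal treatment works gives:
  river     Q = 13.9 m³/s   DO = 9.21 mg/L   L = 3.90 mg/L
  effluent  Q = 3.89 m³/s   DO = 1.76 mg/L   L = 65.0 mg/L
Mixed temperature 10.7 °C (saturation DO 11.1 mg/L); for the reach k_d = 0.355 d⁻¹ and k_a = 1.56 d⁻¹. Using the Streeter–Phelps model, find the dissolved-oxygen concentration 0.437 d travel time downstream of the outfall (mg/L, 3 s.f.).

Mixed DO = (13.9×9.21 + 3.89×1.76)/(13.9+3.89) = 134.9/17.79 = 7.581 mg/L.
Mixed L₀ = (13.9×3.90 + 3.89×65.0)/(17.79) = 307.1/17.79 = 17.26 mg/L.
Initial deficit D₀ = C_s − DO₀ = 11.1 − 7.581 = 3.519 mg/L.
D(0.437) = [0.355×17.26/(1.56−0.355)](e^(−0.355×0.437) − e^(−1.56×0.437)) + 3.519 e^(−1.56×0.437)
= 5.085 × (0.8563 − 0.5057) + 3.519 × 0.5057 = 3.562 mg/L.
DO = 11.1 − 3.562 = 7.538 mg/L.

DO ≈ 7.54 mg/L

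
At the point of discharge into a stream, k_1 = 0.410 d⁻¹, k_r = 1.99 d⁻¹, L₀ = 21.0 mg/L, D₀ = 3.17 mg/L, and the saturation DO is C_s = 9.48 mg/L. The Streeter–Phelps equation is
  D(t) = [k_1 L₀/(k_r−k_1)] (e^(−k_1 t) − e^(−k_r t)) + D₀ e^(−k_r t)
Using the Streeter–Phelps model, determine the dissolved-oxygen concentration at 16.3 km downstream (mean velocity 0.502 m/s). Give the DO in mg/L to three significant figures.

DO ≈ 5.89 mg/L

Travel time t = x/v = 16.3 km / (0.502 m/s) = 16300 m / 0.502 m/s = 32470 s = 0.3758 d.
k_1 L₀/(k_r−k_1) = 0.410×21.0/(1.99−0.410) = 8.610/1.580 = 5.449 mg/L.
e^(−k_1 t) = e^(−0.410×0.3758) = 0.8572; e^(−k_r t) = e^(−1.99×0.3758) = 0.4734.
D = 5.449 × (0.8572 − 0.4734) + 3.17 × 0.4734 = 2.092 + 1.501 = 3.592 mg/L.
DO = C_s − D = 9.48 − 3.592 = 5.888 mg/L.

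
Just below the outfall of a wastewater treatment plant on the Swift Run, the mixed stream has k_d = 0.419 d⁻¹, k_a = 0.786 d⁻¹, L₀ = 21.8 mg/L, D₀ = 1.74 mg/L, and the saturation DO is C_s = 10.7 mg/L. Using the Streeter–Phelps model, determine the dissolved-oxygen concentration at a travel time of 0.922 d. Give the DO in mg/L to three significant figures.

DO ≈ 5.00 mg/L

k_d L₀/(k_a−k_d) = 0.419×21.8/(0.786−0.419) = 9.134/0.3670 = 24.89 mg/L.
e^(−k_d t) = e^(−0.419×0.9220) = 0.6796; e^(−k_a t) = e^(−0.786×0.9220) = 0.4845.
D = 24.89 × (0.6796 − 0.4845) + 1.74 × 0.4845 = 4.855 + 0.8430 = 5.698 mg/L.
DO = C_s − D = 10.7 − 5.698 = 5.002 mg/L.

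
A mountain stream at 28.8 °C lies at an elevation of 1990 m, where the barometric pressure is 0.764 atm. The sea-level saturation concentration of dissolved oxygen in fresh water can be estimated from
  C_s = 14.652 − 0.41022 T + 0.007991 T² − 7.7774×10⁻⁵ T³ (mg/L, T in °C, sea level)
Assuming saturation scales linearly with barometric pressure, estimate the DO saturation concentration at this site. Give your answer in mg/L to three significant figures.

C_s ≈ 5.81 mg/L

At sea level: C_s = 14.652 − 0.41022×28.8 + 0.007991×28.8² − 7.7774×10⁻⁵×28.8³ = 7.608 mg/L.
Pressure correction: C_s' = 7.608 × 0.764 = 5.812 mg/L.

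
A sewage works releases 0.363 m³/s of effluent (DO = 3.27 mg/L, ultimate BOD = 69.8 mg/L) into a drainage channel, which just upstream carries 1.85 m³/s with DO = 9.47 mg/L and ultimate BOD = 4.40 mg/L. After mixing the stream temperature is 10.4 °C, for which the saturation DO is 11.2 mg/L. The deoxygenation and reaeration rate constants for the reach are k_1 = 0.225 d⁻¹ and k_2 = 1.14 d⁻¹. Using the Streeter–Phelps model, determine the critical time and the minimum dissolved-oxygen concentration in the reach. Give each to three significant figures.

Mixed DO = (1.85×9.47 + 0.363×3.27)/(1.85+0.363) = 18.71/2.213 = 8.453 mg/L.
Mixed L₀ = (1.85×4.40 + 0.363×69.8)/(2.213) = 33.48/2.213 = 15.13 mg/L.
Initial deficit D₀ = C_s − DO₀ = 11.2 − 8.453 = 2.747 mg/L.
t_c = (1/0.9150) ln[(1.14/0.225)(1 − 2.747×0.9150/(0.225×15.13))] = 1.093 × ln(1.325) = 0.3077 d.
D_c = (0.225/1.14) × 15.13 × e^(−0.225×0.3077) = 0.1974 × 15.13 × 0.9331 = 2.786 mg/L.
Minimum DO = 11.2 − 2.786 = 8.414 mg/L.

t_c ≈ 0.308 d; minimum DO ≈ 8.41 mg/L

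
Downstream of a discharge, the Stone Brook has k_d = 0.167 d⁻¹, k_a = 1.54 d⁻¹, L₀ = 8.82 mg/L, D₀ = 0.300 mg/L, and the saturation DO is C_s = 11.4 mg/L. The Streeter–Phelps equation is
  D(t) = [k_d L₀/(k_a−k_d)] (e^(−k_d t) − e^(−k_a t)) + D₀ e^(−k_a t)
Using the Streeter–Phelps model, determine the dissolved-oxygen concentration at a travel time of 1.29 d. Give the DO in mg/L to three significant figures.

k_d L₀/(k_a−k_d) = 0.167×8.82/(1.54−0.167) = 1.473/1.373 = 1.073 mg/L.
e^(−k_d t) = e^(−0.167×1.290) = 0.8062; e^(−k_a t) = e^(−1.54×1.290) = 0.1372.
D = 1.073 × (0.8062 − 0.1372) + 0.300 × 0.1372 = 0.7177 + 0.04115 = 0.7589 mg/L.
DO = C_s − D = 11.4 − 0.7589 = 10.64 mg/L.

DO ≈ 10.6 mg/L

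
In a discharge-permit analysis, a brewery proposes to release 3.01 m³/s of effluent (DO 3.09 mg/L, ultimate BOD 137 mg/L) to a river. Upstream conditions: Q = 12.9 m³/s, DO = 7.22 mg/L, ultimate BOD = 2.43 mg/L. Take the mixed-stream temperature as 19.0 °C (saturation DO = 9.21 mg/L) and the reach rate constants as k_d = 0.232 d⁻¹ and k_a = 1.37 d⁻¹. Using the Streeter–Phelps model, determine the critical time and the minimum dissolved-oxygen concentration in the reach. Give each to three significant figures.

Mixed DO = (12.9×7.22 + 3.01×3.09)/(12.9+3.01) = 102.4/15.91 = 6.439 mg/L.
Mixed L₀ = (12.9×2.43 + 3.01×137)/(15.91) = 443.7/15.91 = 27.89 mg/L.
Initial deficit D₀ = C_s − DO₀ = 9.21 − 6.439 = 2.771 mg/L.
t_c = (1/1.138) ln[(1.37/0.232)(1 − 2.771×1.138/(0.232×27.89))] = 0.8787 × ln(3.027) = 0.9732 d.
D_c = (0.232/1.37) × 27.89 × e^(−0.232×0.9732) = 0.1693 × 27.89 × 0.7979 = 3.768 mg/L.
Minimum DO = 9.21 − 3.768 = 5.442 mg/L.

t_c ≈ 0.973 d; minimum DO ≈ 5.44 mg/L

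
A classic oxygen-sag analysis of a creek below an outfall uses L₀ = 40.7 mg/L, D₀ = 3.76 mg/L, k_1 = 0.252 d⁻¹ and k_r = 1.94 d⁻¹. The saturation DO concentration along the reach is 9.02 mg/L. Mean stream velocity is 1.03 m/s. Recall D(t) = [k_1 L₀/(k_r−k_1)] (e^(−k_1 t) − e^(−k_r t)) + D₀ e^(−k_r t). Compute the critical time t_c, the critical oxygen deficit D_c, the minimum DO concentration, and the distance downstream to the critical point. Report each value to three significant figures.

With k_r/k_1 = 7.698 and 1 − D₀(k_r−k_1)/(k_1 L₀) = 0.3812,
t_c = ln(7.698 × 0.3812) / (1.94 − 0.252) = ln(2.934) / 1.688 = 1.077/1.688 = 0.6378 d.
L(t_c) = L₀ e^(−k_1 t_c) = 40.7 × 0.8515 = 34.66 mg/L, and at the critical point k_r D_c = k_1 L, so D_c = (0.252/1.94) × 34.66 = 4.502 mg/L.
Minimum DO = C_s − D_c = 9.02 − 4.502 = 4.518 mg/L.
x_c = v t_c = 1.03 m/s × 0.6378 d × 86400 s/d = 56750 m ≈ 56.8 km.

t_c ≈ 0.638 d; D_c ≈ 4.50 mg/L; min DO ≈ 4.52 mg/L; x_c ≈ 56.8 km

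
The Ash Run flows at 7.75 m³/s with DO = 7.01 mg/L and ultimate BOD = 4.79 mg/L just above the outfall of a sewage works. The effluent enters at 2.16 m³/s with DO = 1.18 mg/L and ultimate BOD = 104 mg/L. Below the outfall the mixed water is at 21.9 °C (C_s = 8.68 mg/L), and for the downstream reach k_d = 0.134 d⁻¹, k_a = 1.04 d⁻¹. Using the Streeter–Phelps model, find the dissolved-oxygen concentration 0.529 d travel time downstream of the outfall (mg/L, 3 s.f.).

DO ≈ 5.60 mg/L

Mixed DO = (7.75×7.01 + 2.16×1.18)/(7.75+2.16) = 56.88/9.910 = 5.739 mg/L.
Mixed L₀ = (7.75×4.79 + 2.16×104)/(9.910) = 261.8/9.910 = 26.41 mg/L.
Initial deficit D₀ = C_s − DO₀ = 8.68 − 5.739 = 2.941 mg/L.
D(0.529) = [0.134×26.41/(1.04−0.134)](e^(−0.134×0.529) − e^(−1.04×0.529)) + 2.941 e^(−1.04×0.529)
= 3.907 × (0.9316 − 0.5769) + 2.941 × 0.5769 = 3.082 mg/L.
DO = 8.68 − 3.082 = 5.598 mg/L.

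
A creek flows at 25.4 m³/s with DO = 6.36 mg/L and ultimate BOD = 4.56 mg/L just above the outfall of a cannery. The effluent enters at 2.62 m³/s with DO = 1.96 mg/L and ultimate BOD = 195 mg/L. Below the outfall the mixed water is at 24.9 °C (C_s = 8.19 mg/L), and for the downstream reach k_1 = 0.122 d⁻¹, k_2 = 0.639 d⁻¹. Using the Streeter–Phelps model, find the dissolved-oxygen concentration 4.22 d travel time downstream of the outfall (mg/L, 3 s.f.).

Mixed DO = (25.4×6.36 + 2.62×1.96)/(25.4+2.62) = 166.7/28.02 = 5.949 mg/L.
Mixed L₀ = (25.4×4.56 + 2.62×195)/(28.02) = 626.7/28.02 = 22.37 mg/L.
Initial deficit D₀ = C_s − DO₀ = 8.19 − 5.949 = 2.241 mg/L.
D(4.22) = [0.122×22.37/(0.639−0.122)](e^(−0.122×4.22) − e^(−0.639×4.22)) + 2.241 e^(−0.639×4.22)
= 5.278 × (0.5976 − 0.06744) + 2.241 × 0.06744 = 2.949 mg/L.
DO = 8.19 − 2.949 = 5.241 mg/L.

DO ≈ 5.24 mg/L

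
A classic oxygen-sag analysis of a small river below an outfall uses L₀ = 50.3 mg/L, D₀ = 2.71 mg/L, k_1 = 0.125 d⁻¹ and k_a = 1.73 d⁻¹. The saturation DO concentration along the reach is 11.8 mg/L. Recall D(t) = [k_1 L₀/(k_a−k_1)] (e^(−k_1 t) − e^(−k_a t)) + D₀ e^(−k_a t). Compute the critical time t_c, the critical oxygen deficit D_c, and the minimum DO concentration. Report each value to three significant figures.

t_c = [1/(k_a−k_1)] ln[(k_a/k_1)(1 − D₀(k_a−k_1)/(k_1 L₀))]
= [1/(1.73−0.125)] ln[(1.73/0.125)(1 − 2.71×1.605/(0.125×50.3))]
= (1/1.605) ln[13.84 × 0.3082] = 0.6231 × ln(4.266) = 0.6231 × 1.451 = 0.9038 d.
L(t_c) = L₀ e^(−k_1 t_c) = 50.3 × 0.8932 = 44.93 mg/L, and at the critical point k_a D_c = k_1 L, so D_c = (0.125/1.73) × 44.93 = 3.246 mg/L.
Minimum DO = C_s − D_c = 11.8 − 3.246 = 8.554 mg/L.

t_c ≈ 0.904 d; D_c ≈ 3.25 mg/L; min DO ≈ 8.55 mg/L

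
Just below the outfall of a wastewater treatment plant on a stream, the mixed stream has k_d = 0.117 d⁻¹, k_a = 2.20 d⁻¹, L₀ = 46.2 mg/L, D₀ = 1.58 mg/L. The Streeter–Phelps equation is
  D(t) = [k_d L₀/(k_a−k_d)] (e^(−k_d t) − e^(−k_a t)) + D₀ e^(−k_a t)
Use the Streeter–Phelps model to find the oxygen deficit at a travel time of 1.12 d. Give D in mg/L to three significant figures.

D ≈ 2.19 mg/L

k_d L₀/(k_a−k_d) = 0.117×46.2/(2.20−0.117) = 5.405/2.083 = 2.595 mg/L.
e^(−k_d t) = e^(−0.117×1.120) = 0.8772; e^(−k_a t) = e^(−2.20×1.120) = 0.08509.
D = 2.595 × (0.8772 − 0.08509) + 1.58 × 0.08509 = 2.055 + 0.1344 = 2.190 mg/L.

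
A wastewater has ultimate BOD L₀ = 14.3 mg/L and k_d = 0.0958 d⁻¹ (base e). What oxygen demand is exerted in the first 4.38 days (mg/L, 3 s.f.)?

y ≈ 4.90 mg/L

y_t = L₀(1 − e^(−k_d t)) = 14.3 × (1 − e^(−0.0958×4.38))
= 14.3 × (1 − 0.6573) = 14.3 × 0.3427 = 4.901 mg/L.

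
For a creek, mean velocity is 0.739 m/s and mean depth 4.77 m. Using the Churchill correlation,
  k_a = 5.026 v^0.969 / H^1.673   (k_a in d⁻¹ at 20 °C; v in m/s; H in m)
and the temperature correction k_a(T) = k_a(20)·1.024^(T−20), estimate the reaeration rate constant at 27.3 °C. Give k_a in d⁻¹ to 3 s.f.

k_a ≈ 0.327 d⁻¹

k_a(20) = 5.026 × 0.739^0.969 / 4.77^1.673 = 5.026 × 0.7460 / 13.65 = 0.2746 d⁻¹.
k_a(27.3) = 0.2746 × 1.024^(27.3−20) = 0.2746 × 1.189 = 0.3266 d⁻¹.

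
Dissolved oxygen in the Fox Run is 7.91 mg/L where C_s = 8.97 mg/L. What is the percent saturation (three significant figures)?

88.2 % saturation

% saturation = C/C_s × 100 = 7.91/8.97 × 100 = 88.2 %.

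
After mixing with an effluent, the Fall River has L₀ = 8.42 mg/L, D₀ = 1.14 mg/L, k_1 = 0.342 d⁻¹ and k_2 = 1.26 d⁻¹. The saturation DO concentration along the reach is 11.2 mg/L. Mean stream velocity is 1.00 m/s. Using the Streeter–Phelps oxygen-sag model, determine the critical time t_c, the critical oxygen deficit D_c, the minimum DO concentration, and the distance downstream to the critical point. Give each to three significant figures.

At the critical point dD/dt = 0, so k_1 L₀ e^(−k_1 t) = k_2 D. Substituting D(t) from the Streeter–Phelps equation and solving for t gives
t_c = ln[(k_2/k_1)(1 − D₀(k_2−k_1)/(k_1 L₀))] / (k_2−k_1).
Here k_2−k_1 = 0.9180 d⁻¹ and 1 − D₀(k_2−k_1)/(k_1 L₀) = 1 − 1.14×0.9180/(0.342×8.42) = 0.6366, so
t_c = ln(3.684 × 0.6366) / 0.9180 = 0.8524 / 0.9180 = 0.9286 d.
D_c = (k_1/k_2) L₀ e^(−k_1 t_c) = (0.342/1.26) × 8.42 × e^(−0.342×0.9286) = 0.2714 × 8.42 × 0.7279 = 1.664 mg/L.
Minimum DO = C_s − D_c = 11.2 − 1.664 = 9.536 mg/L.
x_c = v t_c = 1.00 m/s × 0.9286 d × 86400 s/d = 80230 m ≈ 80.2 km.

t_c ≈ 0.929 d; D_c ≈ 1.66 mg/L; min DO ≈ 9.54 mg/L; x_c ≈ 80.2 km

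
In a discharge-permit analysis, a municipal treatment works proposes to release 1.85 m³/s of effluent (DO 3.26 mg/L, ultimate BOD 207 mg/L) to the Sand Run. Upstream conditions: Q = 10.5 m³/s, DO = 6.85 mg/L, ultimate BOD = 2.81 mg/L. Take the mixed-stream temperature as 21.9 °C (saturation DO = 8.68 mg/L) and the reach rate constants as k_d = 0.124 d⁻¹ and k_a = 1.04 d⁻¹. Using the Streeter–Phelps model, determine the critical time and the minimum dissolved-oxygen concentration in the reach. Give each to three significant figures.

t_c ≈ 1.51 d; minimum DO ≈ 5.38 mg/L

Mixed DO = (10.5×6.85 + 1.85×3.26)/(10.5+1.85) = 77.96/12.35 = 6.312 mg/L.
Mixed L₀ = (10.5×2.81 + 1.85×207)/(12.35) = 412.5/12.35 = 33.40 mg/L.
Initial deficit D₀ = C_s − DO₀ = 8.68 − 6.312 = 2.368 mg/L.
t_c = (1/0.9160) ln[(1.04/0.124)(1 − 2.368×0.9160/(0.124×33.40))] = 1.092 × ln(3.995) = 1.512 d.
D_c = (0.124/1.04) × 33.40 × e^(−0.124×1.512) = 0.1192 × 33.40 × 0.8290 = 3.301 mg/L.
Minimum DO = 8.68 − 3.301 = 5.379 mg/L.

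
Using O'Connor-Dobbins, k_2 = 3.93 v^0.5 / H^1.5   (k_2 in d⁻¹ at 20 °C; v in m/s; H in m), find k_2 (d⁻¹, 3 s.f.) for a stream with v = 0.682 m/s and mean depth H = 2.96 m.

k_2 = 3.93 × 0.682^0.5 / 2.96^1.5 = 3.93 × 0.8258 / 5.093 = 0.6373 d⁻¹.

k_2 ≈ 0.637 d⁻¹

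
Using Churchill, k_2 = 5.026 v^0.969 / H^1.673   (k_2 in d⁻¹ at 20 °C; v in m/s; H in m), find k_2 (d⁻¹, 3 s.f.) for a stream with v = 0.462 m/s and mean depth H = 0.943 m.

k_2 ≈ 2.62 d⁻¹

k_2 = 5.026 × 0.462^0.969 / 0.943^1.673 = 5.026 × 0.4732 / 0.9065 = 2.624 d⁻¹.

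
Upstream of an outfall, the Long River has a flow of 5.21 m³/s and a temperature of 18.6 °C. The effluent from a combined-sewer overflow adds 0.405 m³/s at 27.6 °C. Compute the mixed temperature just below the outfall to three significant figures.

Flow-weighted mixing: C = (Q_r C_r + Q_w C_w)/(Q_r + Q_w)
= (5.21×18.6 + 0.405×27.6)/(5.21 + 0.405) = 108.1/5.615 = 19.25 °C.

19.2 °C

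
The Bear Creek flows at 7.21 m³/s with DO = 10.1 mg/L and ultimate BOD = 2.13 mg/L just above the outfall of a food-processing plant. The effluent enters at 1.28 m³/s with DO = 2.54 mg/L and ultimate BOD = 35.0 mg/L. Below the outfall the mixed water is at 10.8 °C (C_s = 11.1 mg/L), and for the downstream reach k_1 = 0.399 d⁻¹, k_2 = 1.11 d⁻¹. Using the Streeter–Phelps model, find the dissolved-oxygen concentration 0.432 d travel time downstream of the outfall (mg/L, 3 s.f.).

Mixed DO = (7.21×10.1 + 1.28×2.54)/(7.21+1.28) = 76.07/8.490 = 8.960 mg/L.
Mixed L₀ = (7.21×2.13 + 1.28×35.0)/(8.490) = 60.16/8.490 = 7.086 mg/L.
Initial deficit D₀ = C_s − DO₀ = 11.1 − 8.960 = 2.140 mg/L.
D(0.432) = [0.399×7.086/(1.11−0.399)](e^(−0.399×0.432) − e^(−1.11×0.432)) + 2.140 e^(−1.11×0.432)
= 3.976 × (0.8417 − 0.6191) + 2.140 × 0.6191 = 2.210 mg/L.
DO = 11.1 − 2.210 = 8.890 mg/L.

DO ≈ 8.89 mg/L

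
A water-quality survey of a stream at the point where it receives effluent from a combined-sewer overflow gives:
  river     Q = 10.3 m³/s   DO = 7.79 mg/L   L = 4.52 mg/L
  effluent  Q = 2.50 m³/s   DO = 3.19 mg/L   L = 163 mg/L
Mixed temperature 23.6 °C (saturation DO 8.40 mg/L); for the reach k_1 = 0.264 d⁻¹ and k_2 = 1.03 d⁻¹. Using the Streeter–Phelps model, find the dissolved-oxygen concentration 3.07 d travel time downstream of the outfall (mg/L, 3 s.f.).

Mixed DO = (10.3×7.79 + 2.50×3.19)/(10.3+2.50) = 88.21/12.80 = 6.892 mg/L.
Mixed L₀ = (10.3×4.52 + 2.50×163)/(12.80) = 454.1/12.80 = 35.47 mg/L.
Initial deficit D₀ = C_s − DO₀ = 8.40 − 6.892 = 1.508 mg/L.
D(3.07) = [0.264×35.47/(1.03−0.264)](e^(−0.264×3.07) − e^(−1.03×3.07)) + 1.508 e^(−1.03×3.07)
= 12.23 × (0.4446 − 0.04234) + 1.508 × 0.04234 = 4.982 mg/L.
DO = 8.40 − 4.982 = 3.418 mg/L.

DO ≈ 3.42 mg/L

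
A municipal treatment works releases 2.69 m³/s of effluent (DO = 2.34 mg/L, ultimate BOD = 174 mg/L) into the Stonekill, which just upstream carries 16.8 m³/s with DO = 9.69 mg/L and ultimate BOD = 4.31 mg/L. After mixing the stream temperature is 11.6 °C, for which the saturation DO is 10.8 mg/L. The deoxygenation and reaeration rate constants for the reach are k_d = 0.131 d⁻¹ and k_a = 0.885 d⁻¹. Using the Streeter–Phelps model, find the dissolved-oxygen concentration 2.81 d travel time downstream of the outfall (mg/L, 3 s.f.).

DO ≈ 7.69 mg/L

Mixed DO = (16.8×9.69 + 2.69×2.34)/(16.8+2.69) = 169.1/19.49 = 8.676 mg/L.
Mixed L₀ = (16.8×4.31 + 2.69×174)/(19.49) = 540.5/19.49 = 27.73 mg/L.
Initial deficit D₀ = C_s − DO₀ = 10.8 − 8.676 = 2.124 mg/L.
D(2.81) = [0.131×27.73/(0.885−0.131)](e^(−0.131×2.81) − e^(−0.885×2.81)) + 2.124 e^(−0.885×2.81)
= 4.818 × (0.6920 − 0.08317) + 2.124 × 0.08317 = 3.110 mg/L.
DO = 10.8 − 3.110 = 7.690 mg/L.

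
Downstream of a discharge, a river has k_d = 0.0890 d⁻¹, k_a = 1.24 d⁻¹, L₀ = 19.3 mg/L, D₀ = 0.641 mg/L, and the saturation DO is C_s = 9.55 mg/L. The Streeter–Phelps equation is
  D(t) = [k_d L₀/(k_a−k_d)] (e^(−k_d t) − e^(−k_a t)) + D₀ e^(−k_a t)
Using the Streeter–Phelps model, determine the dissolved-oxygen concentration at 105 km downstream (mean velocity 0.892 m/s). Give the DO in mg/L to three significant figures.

DO ≈ 8.39 mg/L

Travel time t = x/v = 105 km / (0.892 m/s) = 105000 m / 0.892 m/s = 117700 s = 1.362 d.
k_d L₀/(k_a−k_d) = 0.0890×19.3/(1.24−0.0890) = 1.718/1.151 = 1.492 mg/L.
e^(−k_d t) = e^(−0.0890×1.362) = 0.8858; e^(−k_a t) = e^(−1.24×1.362) = 0.1846.
D = 1.492 × (0.8858 − 0.1846) + 0.641 × 0.1846 = 1.046 + 0.1183 = 1.165 mg/L.
DO = C_s − D = 9.55 − 1.165 = 8.385 mg/L.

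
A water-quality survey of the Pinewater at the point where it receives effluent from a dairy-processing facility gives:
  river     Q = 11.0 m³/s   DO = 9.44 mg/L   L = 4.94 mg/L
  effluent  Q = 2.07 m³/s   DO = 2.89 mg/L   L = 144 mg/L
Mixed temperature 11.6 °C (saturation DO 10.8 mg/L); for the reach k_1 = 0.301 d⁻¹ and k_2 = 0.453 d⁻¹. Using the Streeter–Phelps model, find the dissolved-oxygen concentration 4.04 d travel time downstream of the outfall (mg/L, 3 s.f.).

Mixed DO = (11.0×9.44 + 2.07×2.89)/(11.0+2.07) = 109.8/13.07 = 8.403 mg/L.
Mixed L₀ = (11.0×4.94 + 2.07×144)/(13.07) = 352.4/13.07 = 26.96 mg/L.
Initial deficit D₀ = C_s − DO₀ = 10.8 − 8.403 = 2.397 mg/L.
D(4.04) = [0.301×26.96/(0.453−0.301)](e^(−0.301×4.04) − e^(−0.453×4.04)) + 2.397 e^(−0.453×4.04)
= 53.40 × (0.2964 − 0.1604) + 2.397 × 0.1604 = 7.647 mg/L.
DO = 10.8 − 7.647 = 3.153 mg/L.

DO ≈ 3.15 mg/L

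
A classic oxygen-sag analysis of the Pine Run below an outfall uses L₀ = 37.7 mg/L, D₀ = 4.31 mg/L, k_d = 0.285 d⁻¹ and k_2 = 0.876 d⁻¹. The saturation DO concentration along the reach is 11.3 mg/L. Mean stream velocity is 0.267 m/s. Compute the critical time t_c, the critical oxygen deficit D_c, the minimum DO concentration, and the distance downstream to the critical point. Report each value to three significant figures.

At the critical point dD/dt = 0, so k_d L₀ e^(−k_d t) = k_2 D. Substituting D(t) from the Streeter–Phelps equation and solving for t gives
t_c = ln[(k_2/k_d)(1 − D₀(k_2−k_d)/(k_d L₀))] / (k_2−k_d).
Here k_2−k_d = 0.5910 d⁻¹ and 1 − D₀(k_2−k_d)/(k_d L₀) = 1 − 4.31×0.5910/(0.285×37.7) = 0.7629, so
t_c = ln(3.074 × 0.7629) / 0.5910 = 0.8523 / 0.5910 = 1.442 d.
L(t_c) = L₀ e^(−k_d t_c) = 37.7 × 0.6630 = 24.99 mg/L, and at the critical point k_2 D_c = k_d L, so D_c = (0.285/0.876) × 24.99 = 8.132 mg/L.
Minimum DO = C_s − D_c = 11.3 − 8.132 = 3.168 mg/L.
x_c = v t_c = 0.267 m/s × 1.442 d × 86400 s/d = 33270 m ≈ 33.3 km.

t_c ≈ 1.44 d; D_c ≈ 8.13 mg/L; min DO ≈ 3.17 mg/L; x_c ≈ 33.3 km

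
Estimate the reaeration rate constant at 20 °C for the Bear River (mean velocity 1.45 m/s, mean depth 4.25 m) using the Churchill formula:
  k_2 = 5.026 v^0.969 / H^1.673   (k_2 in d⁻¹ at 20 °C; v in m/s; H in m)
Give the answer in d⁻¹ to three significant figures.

k_2 ≈ 0.640 d⁻¹

k_2 = 5.026 × 1.45^0.969 / 4.25^1.673 = 5.026 × 1.433 / 11.25 = 0.6402 d⁻¹.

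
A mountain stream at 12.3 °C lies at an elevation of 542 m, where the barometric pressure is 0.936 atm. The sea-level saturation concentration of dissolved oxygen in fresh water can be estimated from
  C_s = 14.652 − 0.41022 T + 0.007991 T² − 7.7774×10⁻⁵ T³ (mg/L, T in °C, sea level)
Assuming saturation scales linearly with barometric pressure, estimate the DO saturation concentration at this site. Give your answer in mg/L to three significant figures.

C_s ≈ 9.99 mg/L

At sea level: C_s = 14.652 − 0.41022×12.3 + 0.007991×12.3² − 7.7774×10⁻⁵×12.3³ = 10.67 mg/L.
Pressure correction: C_s' = 10.67 × 0.936 = 9.988 mg/L.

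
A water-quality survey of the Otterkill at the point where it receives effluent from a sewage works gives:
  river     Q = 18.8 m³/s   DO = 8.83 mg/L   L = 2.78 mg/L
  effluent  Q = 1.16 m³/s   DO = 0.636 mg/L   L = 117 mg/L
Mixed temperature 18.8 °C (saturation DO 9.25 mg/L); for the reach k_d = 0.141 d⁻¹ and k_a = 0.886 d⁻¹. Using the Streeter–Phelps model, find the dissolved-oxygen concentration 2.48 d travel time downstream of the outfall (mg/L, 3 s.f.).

DO ≈ 8.09 mg/L

Mixed DO = (18.8×8.83 + 1.16×0.636)/(18.8+1.16) = 166.7/19.96 = 8.354 mg/L.
Mixed L₀ = (18.8×2.78 + 1.16×117)/(19.96) = 188.0/19.96 = 9.418 mg/L.
Initial deficit D₀ = C_s − DO₀ = 9.25 − 8.354 = 0.8962 mg/L.
D(2.48) = [0.141×9.418/(0.886−0.141)](e^(−0.141×2.48) − e^(−0.886×2.48)) + 0.8962 e^(−0.886×2.48)
= 1.782 × (0.7049 − 0.1111) + 0.8962 × 0.1111 = 1.158 mg/L.
DO = 9.25 − 1.158 = 8.092 mg/L.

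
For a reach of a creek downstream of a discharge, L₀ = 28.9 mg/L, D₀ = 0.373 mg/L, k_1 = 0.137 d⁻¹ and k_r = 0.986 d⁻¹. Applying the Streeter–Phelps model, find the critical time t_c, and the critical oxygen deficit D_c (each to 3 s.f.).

With k_r/k_1 = 7.197 and 1 − D₀(k_r−k_1)/(k_1 L₀) = 0.9200,
t_c = ln(7.197 × 0.9200) / (0.986 − 0.137) = ln(6.621) / 0.8490 = 1.890/0.8490 = 2.227 d.
L(t_c) = L₀ e^(−k_1 t_c) = 28.9 × 0.7371 = 21.30 mg/L, and at the critical point k_r D_c = k_1 L, so D_c = (0.137/0.986) × 21.30 = 2.960 mg/L.

t_c ≈ 2.23 d; D_c ≈ 2.96 mg/L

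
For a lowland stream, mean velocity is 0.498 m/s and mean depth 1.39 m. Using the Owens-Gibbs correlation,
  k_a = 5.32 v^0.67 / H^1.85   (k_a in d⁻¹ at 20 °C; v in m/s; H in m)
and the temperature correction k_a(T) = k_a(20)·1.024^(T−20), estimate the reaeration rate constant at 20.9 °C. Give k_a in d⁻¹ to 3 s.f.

k_a ≈ 1.85 d⁻¹

k_a(20) = 5.32 × 0.498^0.67 / 1.39^1.85 = 5.32 × 0.6268 / 1.839 = 1.813 d⁻¹.
k_a(20.9) = 1.813 × 1.024^(20.9−20) = 1.813 × 1.022 = 1.852 d⁻¹.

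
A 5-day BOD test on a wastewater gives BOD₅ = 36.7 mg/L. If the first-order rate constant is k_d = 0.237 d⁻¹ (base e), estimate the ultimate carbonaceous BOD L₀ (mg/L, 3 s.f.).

L₀ ≈ 52.9 mg/L

BOD₅ = L₀(1 − e^(−5k_d)) ⇒ L₀ = BOD₅ / (1 − e^(−5×0.237))
= 36.7 / (1 − 0.3057) = 36.7 / 0.6943 = 52.86 mg/L.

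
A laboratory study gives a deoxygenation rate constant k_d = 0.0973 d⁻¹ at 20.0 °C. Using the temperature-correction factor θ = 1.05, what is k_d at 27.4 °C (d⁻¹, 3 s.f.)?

k_d(T₂) = k_d(T₁) · θ^(T₂−T₁) = 0.0973 × 1.05^(27.4−20.0)
= 0.0973 × 1.05^7.40 = 0.0973 × 1.435 = 0.1396 d⁻¹.

k_d ≈ 0.140 d⁻¹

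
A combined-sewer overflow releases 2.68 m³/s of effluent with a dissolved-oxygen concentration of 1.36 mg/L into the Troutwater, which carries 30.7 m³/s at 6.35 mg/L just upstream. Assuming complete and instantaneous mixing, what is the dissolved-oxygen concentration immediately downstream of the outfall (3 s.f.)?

5.95 mg/L

Flow-weighted mixing: C = (Q_r C_r + Q_w C_w)/(Q_r + Q_w)
= (30.7×6.35 + 2.68×1.36)/(30.7 + 2.68) = 198.6/33.38 = 5.949 mg/L.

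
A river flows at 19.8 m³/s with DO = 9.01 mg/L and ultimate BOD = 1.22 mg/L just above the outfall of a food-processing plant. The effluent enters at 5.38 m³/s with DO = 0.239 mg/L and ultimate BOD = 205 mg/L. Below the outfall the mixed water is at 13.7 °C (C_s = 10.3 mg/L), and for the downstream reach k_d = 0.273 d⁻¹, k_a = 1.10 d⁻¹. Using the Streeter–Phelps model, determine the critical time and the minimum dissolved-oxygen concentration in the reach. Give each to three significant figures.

Mixed DO = (19.8×9.01 + 5.38×0.239)/(19.8+5.38) = 179.7/25.18 = 7.136 mg/L.
Mixed L₀ = (19.8×1.22 + 5.38×205)/(25.18) = 1127/25.18 = 44.76 mg/L.
Initial deficit D₀ = C_s − DO₀ = 10.3 − 7.136 = 3.164 mg/L.
t_c = (1/0.8270) ln[(1.10/0.273)(1 − 3.164×0.8270/(0.273×44.76))] = 1.209 × ln(3.166) = 1.394 d.
D_c = (0.273/1.10) × 44.76 × e^(−0.273×1.394) = 0.2482 × 44.76 × 0.6835 = 7.593 mg/L.
Minimum DO = 10.3 − 7.593 = 2.707 mg/L.

t_c ≈ 1.39 d; minimum DO ≈ 2.71 mg/L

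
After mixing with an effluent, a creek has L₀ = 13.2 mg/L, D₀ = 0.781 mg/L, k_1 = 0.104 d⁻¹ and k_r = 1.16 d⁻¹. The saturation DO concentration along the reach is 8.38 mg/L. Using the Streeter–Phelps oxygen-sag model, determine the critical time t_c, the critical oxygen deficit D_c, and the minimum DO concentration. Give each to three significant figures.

At the critical point dD/dt = 0, so k_1 L₀ e^(−k_1 t) = k_r D. Substituting D(t) from the Streeter–Phelps equation and solving for t gives
t_c = ln[(k_r/k_1)(1 − D₀(k_r−k_1)/(k_1 L₀))] / (k_r−k_1).
Here k_r−k_1 = 1.056 d⁻¹ and 1 − D₀(k_r−k_1)/(k_1 L₀) = 1 − 0.781×1.056/(0.104×13.2) = 0.3992, so
t_c = ln(11.15 × 0.3992) / 1.056 = 1.494 / 1.056 = 1.414 d.
L(t_c) = L₀ e^(−k_1 t_c) = 13.2 × 0.8632 = 11.39 mg/L, and at the critical point k_r D_c = k_1 L, so D_c = (0.104/1.16) × 11.39 = 1.022 mg/L.
Minimum DO = C_s − D_c = 8.38 − 1.022 = 7.358 mg/L.

t_c ≈ 1.41 d; D_c ≈ 1.02 mg/L; min DO ≈ 7.36 mg/L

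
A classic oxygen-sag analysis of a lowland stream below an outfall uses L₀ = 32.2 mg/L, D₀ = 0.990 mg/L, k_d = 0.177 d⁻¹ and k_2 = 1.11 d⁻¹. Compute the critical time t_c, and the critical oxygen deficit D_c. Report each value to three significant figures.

At the critical point dD/dt = 0, so k_d L₀ e^(−k_d t) = k_2 D. Substituting D(t) from the Streeter–Phelps equation and solving for t gives
t_c = ln[(k_2/k_d)(1 − D₀(k_2−k_d)/(k_d L₀))] / (k_2−k_d).
Here k_2−k_d = 0.9330 d⁻¹ and 1 − D₀(k_2−k_d)/(k_d L₀) = 1 − 0.990×0.9330/(0.177×32.2) = 0.8379, so
t_c = ln(6.271 × 0.8379) / 0.9330 = 1.659 / 0.9330 = 1.778 d.
L(t_c) = L₀ e^(−k_d t_c) = 32.2 × 0.7300 = 23.50 mg/L, and at the critical point k_2 D_c = k_d L, so D_c = (0.177/1.11) × 23.50 = 3.748 mg/L.

t_c ≈ 1.78 d; D_c ≈ 3.75 mg/L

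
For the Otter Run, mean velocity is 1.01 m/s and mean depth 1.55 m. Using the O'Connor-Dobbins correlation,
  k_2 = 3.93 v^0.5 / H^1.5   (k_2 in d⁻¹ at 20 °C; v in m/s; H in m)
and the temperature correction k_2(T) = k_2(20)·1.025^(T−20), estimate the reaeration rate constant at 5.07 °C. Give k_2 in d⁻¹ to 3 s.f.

k_2(20) = 3.93 × 1.01^0.5 / 1.55^1.5 = 3.93 × 1.005 / 1.930 = 2.047 d⁻¹.
k_2(5.07) = 2.047 × 1.025^(5.07−20) = 2.047 × 0.6917 = 1.416 d⁻¹.

k_2 ≈ 1.42 d⁻¹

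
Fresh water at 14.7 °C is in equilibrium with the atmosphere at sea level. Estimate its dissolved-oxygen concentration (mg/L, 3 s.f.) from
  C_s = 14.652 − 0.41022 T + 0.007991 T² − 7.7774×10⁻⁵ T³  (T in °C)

C_s ≈ 10.1 mg/L

C_s = 14.652 − 0.41022×14.7 + 0.007991×14.7² − 7.7774×10⁻⁵×14.7³ = 10.10 mg/L.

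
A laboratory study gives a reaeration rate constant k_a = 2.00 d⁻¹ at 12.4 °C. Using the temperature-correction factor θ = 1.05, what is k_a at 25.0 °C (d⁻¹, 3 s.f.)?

k_a ≈ 3.70 d⁻¹

k_a(T₂) = k_a(T₁) · θ^(T₂−T₁) = 2.00 × 1.05^(25.0−12.4)
= 2.00 × 1.05^12.6 = 2.00 × 1.849 = 3.698 d⁻¹.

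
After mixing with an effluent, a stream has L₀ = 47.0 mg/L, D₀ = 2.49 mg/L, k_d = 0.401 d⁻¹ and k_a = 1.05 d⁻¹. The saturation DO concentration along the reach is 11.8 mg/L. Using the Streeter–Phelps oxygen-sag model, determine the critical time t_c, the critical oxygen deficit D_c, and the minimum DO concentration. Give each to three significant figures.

t_c ≈ 1.35 d; D_c ≈ 10.5 mg/L; min DO ≈ 1.33 mg/L

t_c = [1/(k_a−k_d)] ln[(k_a/k_d)(1 − D₀(k_a−k_d)/(k_d L₀))]
= [1/(1.05−0.401)] ln[(1.05/0.401)(1 − 2.49×0.6490/(0.401×47.0))]
= (1/0.6490) ln[2.618 × 0.9143] = 1.541 × ln(2.394) = 1.541 × 0.8729 = 1.345 d.
L(t_c) = L₀ e^(−k_d t_c) = 47.0 × 0.5831 = 27.41 mg/L, and at the critical point k_a D_c = k_d L, so D_c = (0.401/1.05) × 27.41 = 10.47 mg/L.
Minimum DO = C_s − D_c = 11.8 − 10.47 = 1.333 mg/L.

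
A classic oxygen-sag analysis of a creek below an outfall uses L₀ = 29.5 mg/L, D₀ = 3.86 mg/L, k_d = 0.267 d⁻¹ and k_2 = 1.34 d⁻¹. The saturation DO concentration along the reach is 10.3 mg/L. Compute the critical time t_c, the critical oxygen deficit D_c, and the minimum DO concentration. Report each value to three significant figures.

t_c = [1/(k_2−k_d)] ln[(k_2/k_d)(1 − D₀(k_2−k_d)/(k_d L₀))]
= [1/(1.34−0.267)] ln[(1.34/0.267)(1 − 3.86×1.073/(0.267×29.5))]
= (1/1.073) ln[5.019 × 0.4742] = 0.9320 × ln(2.380) = 0.9320 × 0.8670 = 0.8080 d.
L(t_c) = L₀ e^(−k_d t_c) = 29.5 × 0.8060 = 23.78 mg/L, and at the critical point k_2 D_c = k_d L, so D_c = (0.267/1.34) × 23.78 = 4.737 mg/L.
Minimum DO = C_s − D_c = 10.3 − 4.737 = 5.563 mg/L.

t_c ≈ 0.808 d; D_c ≈ 4.74 mg/L; min DO ≈ 5.56 mg/L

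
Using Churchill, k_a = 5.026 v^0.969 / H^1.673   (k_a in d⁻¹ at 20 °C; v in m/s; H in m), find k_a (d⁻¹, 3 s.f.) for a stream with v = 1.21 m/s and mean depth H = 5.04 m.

k_a ≈ 0.404 d⁻¹

k_a = 5.026 × 1.21^0.969 / 5.04^1.673 = 5.026 × 1.203 / 14.97 = 0.4039 d⁻¹.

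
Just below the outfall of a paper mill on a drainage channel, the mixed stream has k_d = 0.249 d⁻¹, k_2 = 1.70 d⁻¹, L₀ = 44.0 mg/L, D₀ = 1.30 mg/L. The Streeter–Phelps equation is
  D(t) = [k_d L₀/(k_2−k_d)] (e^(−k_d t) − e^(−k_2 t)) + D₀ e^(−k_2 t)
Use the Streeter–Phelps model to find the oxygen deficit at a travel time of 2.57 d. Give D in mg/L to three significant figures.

D ≈ 3.90 mg/L

k_d L₀/(k_2−k_d) = 0.249×44.0/(1.70−0.249) = 10.96/1.451 = 7.551 mg/L.
e^(−k_d t) = e^(−0.249×2.570) = 0.5273; e^(−k_2 t) = e^(−1.70×2.570) = 0.01266.
D = 7.551 × (0.5273 − 0.01266) + 1.30 × 0.01266 = 3.886 + 0.01646 = 3.903 mg/L.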